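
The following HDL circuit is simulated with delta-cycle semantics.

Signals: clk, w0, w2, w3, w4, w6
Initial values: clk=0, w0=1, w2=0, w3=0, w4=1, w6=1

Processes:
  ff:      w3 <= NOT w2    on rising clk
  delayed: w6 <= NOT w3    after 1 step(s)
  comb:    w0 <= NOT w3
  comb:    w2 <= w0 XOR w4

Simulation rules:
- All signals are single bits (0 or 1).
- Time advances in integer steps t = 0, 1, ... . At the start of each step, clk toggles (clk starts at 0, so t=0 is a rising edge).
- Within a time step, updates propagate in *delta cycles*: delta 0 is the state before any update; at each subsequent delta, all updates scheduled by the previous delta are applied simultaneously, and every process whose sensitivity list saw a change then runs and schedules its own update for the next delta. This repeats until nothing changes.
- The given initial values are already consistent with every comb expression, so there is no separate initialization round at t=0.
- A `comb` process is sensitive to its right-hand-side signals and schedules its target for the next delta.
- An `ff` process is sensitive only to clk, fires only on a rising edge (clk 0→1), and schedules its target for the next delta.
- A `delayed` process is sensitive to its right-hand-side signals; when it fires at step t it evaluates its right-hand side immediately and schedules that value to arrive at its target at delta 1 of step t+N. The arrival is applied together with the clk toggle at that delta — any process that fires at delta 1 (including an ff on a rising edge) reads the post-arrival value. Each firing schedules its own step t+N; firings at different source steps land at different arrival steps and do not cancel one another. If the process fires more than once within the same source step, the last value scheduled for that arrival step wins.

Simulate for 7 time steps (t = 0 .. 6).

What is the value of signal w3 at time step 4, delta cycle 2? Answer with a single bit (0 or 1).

t0.Δ0 w4=1 w2=0 w3=0 w6=1 w0=1 clk=0
t0.Δ1 w4=1 w2=0 w3=0 w6=1 w0=1 clk=1
t0.Δ2 w4=1 w2=0 w3=1 w6=1 w0=1 clk=1
t0.Δ3 w4=1 w2=0 w3=1 w6=1 w0=0 clk=1
t0.Δ4 w4=1 w2=1 w3=1 w6=1 w0=0 clk=1
t1.Δ0 w4=1 w2=1 w3=1 w6=1 w0=0 clk=1
t1.Δ1 w4=1 w2=1 w3=1 w6=0 w0=0 clk=0
t2.Δ0 w4=1 w2=1 w3=1 w6=0 w0=0 clk=0
t2.Δ1 w4=1 w2=1 w3=1 w6=0 w0=0 clk=1
t2.Δ2 w4=1 w2=1 w3=0 w6=0 w0=0 clk=1
t2.Δ3 w4=1 w2=1 w3=0 w6=0 w0=1 clk=1
t2.Δ4 w4=1 w2=0 w3=0 w6=0 w0=1 clk=1
t3.Δ0 w4=1 w2=0 w3=0 w6=0 w0=1 clk=1
t3.Δ1 w4=1 w2=0 w3=0 w6=1 w0=1 clk=0
t4.Δ0 w4=1 w2=0 w3=0 w6=1 w0=1 clk=0
t4.Δ1 w4=1 w2=0 w3=0 w6=1 w0=1 clk=1
t4.Δ2 w4=1 w2=0 w3=1 w6=1 w0=1 clk=1
t4.Δ3 w4=1 w2=0 w3=1 w6=1 w0=0 clk=1
t4.Δ4 w4=1 w2=1 w3=1 w6=1 w0=0 clk=1
t5.Δ0 w4=1 w2=1 w3=1 w6=1 w0=0 clk=1
t5.Δ1 w4=1 w2=1 w3=1 w6=0 w0=0 clk=0
t6.Δ0 w4=1 w2=1 w3=1 w6=0 w0=0 clk=0
t6.Δ1 w4=1 w2=1 w3=1 w6=0 w0=0 clk=1
t6.Δ2 w4=1 w2=1 w3=0 w6=0 w0=0 clk=1
t6.Δ3 w4=1 w2=1 w3=0 w6=0 w0=1 clk=1
t6.Δ4 w4=1 w2=0 w3=0 w6=0 w0=1 clk=1

1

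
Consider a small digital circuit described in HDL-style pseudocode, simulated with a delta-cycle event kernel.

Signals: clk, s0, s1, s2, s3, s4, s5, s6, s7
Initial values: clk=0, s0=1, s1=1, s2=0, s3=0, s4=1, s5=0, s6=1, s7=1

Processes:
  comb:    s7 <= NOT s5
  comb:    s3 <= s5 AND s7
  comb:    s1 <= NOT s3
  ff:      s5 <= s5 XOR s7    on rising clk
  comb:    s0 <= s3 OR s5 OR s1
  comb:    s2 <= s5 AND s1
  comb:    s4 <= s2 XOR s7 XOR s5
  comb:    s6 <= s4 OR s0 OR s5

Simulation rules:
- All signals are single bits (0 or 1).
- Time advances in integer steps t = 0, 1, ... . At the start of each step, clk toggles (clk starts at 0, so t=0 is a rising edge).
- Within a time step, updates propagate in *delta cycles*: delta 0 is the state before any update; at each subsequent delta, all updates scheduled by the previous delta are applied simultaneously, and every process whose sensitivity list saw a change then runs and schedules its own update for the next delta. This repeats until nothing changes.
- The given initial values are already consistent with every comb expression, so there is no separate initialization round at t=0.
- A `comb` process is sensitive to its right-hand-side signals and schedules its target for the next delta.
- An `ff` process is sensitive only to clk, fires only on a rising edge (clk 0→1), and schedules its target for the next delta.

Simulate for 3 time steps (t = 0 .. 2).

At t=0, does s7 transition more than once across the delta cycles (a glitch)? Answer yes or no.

t0.Δ0 s5=0 s0=1 s2=0 s1=1 s3=0 s7=1 s4=1 s6=1 clk=0
t0.Δ1 s5=0 s0=1 s2=0 s1=1 s3=0 s7=1 s4=1 s6=1 clk=1
t0.Δ2 s5=1 s0=1 s2=0 s1=1 s3=0 s7=1 s4=1 s6=1 clk=1
t0.Δ3 s5=1 s0=1 s2=1 s1=1 s3=1 s7=0 s4=0 s6=1 clk=1
t0.Δ4 s5=1 s0=1 s2=1 s1=0 s3=0 s7=0 s4=0 s6=1 clk=1
t0.Δ5 s5=1 s0=1 s2=0 s1=1 s3=0 s7=0 s4=0 s6=1 clk=1
t0.Δ6 s5=1 s0=1 s2=1 s1=1 s3=0 s7=0 s4=1 s6=1 clk=1
t0.Δ7 s5=1 s0=1 s2=1 s1=1 s3=0 s7=0 s4=0 s6=1 clk=1
t1.Δ0 s5=1 s0=1 s2=1 s1=1 s3=0 s7=0 s4=0 s6=1 clk=1
t1.Δ1 s5=1 s0=1 s2=1 s1=1 s3=0 s7=0 s4=0 s6=1 clk=0
t2.Δ0 s5=1 s0=1 s2=1 s1=1 s3=0 s7=0 s4=0 s6=1 clk=0
t2.Δ1 s5=1 s0=1 s2=1 s1=1 s3=0 s7=0 s4=0 s6=1 clk=1

no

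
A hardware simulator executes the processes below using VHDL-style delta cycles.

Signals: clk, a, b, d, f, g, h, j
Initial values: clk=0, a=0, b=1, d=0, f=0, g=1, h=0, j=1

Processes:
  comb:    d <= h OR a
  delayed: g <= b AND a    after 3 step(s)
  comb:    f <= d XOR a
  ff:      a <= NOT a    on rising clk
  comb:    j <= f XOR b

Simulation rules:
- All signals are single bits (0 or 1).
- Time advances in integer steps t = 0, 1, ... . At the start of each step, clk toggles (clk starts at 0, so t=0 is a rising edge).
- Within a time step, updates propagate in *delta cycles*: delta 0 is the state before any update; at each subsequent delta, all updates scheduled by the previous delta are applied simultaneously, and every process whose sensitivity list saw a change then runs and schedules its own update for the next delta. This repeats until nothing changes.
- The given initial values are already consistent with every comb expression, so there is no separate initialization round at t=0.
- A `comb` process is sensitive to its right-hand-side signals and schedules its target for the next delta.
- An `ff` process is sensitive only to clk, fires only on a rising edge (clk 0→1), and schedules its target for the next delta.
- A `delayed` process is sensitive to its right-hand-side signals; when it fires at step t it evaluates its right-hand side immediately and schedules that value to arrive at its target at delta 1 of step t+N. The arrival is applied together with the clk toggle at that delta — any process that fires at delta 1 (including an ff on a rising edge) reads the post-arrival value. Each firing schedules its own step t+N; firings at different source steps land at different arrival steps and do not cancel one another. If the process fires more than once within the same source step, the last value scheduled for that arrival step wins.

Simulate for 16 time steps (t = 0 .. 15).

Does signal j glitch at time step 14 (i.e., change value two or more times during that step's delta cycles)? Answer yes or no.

t0.Δ0 h=0 f=0 b=1 clk=0 d=0 a=0 g=1 j=1
t0.Δ1 h=0 f=0 b=1 clk=1 d=0 a=0 g=1 j=1
t0.Δ2 h=0 f=0 b=1 clk=1 d=0 a=1 g=1 j=1
t0.Δ3 h=0 f=1 b=1 clk=1 d=1 a=1 g=1 j=1
t0.Δ4 h=0 f=0 b=1 clk=1 d=1 a=1 g=1 j=0
t0.Δ5 h=0 f=0 b=1 clk=1 d=1 a=1 g=1 j=1
t1.Δ0 h=0 f=0 b=1 clk=1 d=1 a=1 g=1 j=1
t1.Δ1 h=0 f=0 b=1 clk=0 d=1 a=1 g=1 j=1
t2.Δ0 h=0 f=0 b=1 clk=0 d=1 a=1 g=1 j=1
t2.Δ1 h=0 f=0 b=1 clk=1 d=1 a=1 g=1 j=1
t2.Δ2 h=0 f=0 b=1 clk=1 d=1 a=0 g=1 j=1
t2.Δ3 h=0 f=1 b=1 clk=1 d=0 a=0 g=1 j=1
t2.Δ4 h=0 f=0 b=1 clk=1 d=0 a=0 g=1 j=0
t2.Δ5 h=0 f=0 b=1 clk=1 d=0 a=0 g=1 j=1
t3.Δ0 h=0 f=0 b=1 clk=1 d=0 a=0 g=1 j=1
t3.Δ1 h=0 f=0 b=1 clk=0 d=0 a=0 g=1 j=1
t4.Δ0 h=0 f=0 b=1 clk=0 d=0 a=0 g=1 j=1
t4.Δ1 h=0 f=0 b=1 clk=1 d=0 a=0 g=1 j=1
t4.Δ2 h=0 f=0 b=1 clk=1 d=0 a=1 g=1 j=1
t4.Δ3 h=0 f=1 b=1 clk=1 d=1 a=1 g=1 j=1
t4.Δ4 h=0 f=0 b=1 clk=1 d=1 a=1 g=1 j=0
t4.Δ5 h=0 f=0 b=1 clk=1 d=1 a=1 g=1 j=1
t5.Δ0 h=0 f=0 b=1 clk=1 d=1 a=1 g=1 j=1
t5.Δ1 h=0 f=0 b=1 clk=0 d=1 a=1 g=0 j=1
t6.Δ0 h=0 f=0 b=1 clk=0 d=1 a=1 g=0 j=1
t6.Δ1 h=0 f=0 b=1 clk=1 d=1 a=1 g=0 j=1
t6.Δ2 h=0 f=0 b=1 clk=1 d=1 a=0 g=0 j=1
t6.Δ3 h=0 f=1 b=1 clk=1 d=0 a=0 g=0 j=1
t6.Δ4 h=0 f=0 b=1 clk=1 d=0 a=0 g=0 j=0
t6.Δ5 h=0 f=0 b=1 clk=1 d=0 a=0 g=0 j=1
t7.Δ0 h=0 f=0 b=1 clk=1 d=0 a=0 g=0 j=1
t7.Δ1 h=0 f=0 b=1 clk=0 d=0 a=0 g=1 j=1
t8.Δ0 h=0 f=0 b=1 clk=0 d=0 a=0 g=1 j=1
t8.Δ1 h=0 f=0 b=1 clk=1 d=0 a=0 g=1 j=1
t8.Δ2 h=0 f=0 b=1 clk=1 d=0 a=1 g=1 j=1
t8.Δ3 h=0 f=1 b=1 clk=1 d=1 a=1 g=1 j=1
t8.Δ4 h=0 f=0 b=1 clk=1 d=1 a=1 g=1 j=0
t8.Δ5 h=0 f=0 b=1 clk=1 d=1 a=1 g=1 j=1
t9.Δ0 h=0 f=0 b=1 clk=1 d=1 a=1 g=1 j=1
t9.Δ1 h=0 f=0 b=1 clk=0 d=1 a=1 g=0 j=1
t10.Δ0 h=0 f=0 b=1 clk=0 d=1 a=1 g=0 j=1
t10.Δ1 h=0 f=0 b=1 clk=1 d=1 a=1 g=0 j=1
t10.Δ2 h=0 f=0 b=1 clk=1 d=1 a=0 g=0 j=1
t10.Δ3 h=0 f=1 b=1 clk=1 d=0 a=0 g=0 j=1
t10.Δ4 h=0 f=0 b=1 clk=1 d=0 a=0 g=0 j=0
t10.Δ5 h=0 f=0 b=1 clk=1 d=0 a=0 g=0 j=1
t11.Δ0 h=0 f=0 b=1 clk=1 d=0 a=0 g=0 j=1
t11.Δ1 h=0 f=0 b=1 clk=0 d=0 a=0 g=1 j=1
t12.Δ0 h=0 f=0 b=1 clk=0 d=0 a=0 g=1 j=1
t12.Δ1 h=0 f=0 b=1 clk=1 d=0 a=0 g=1 j=1
t12.Δ2 h=0 f=0 b=1 clk=1 d=0 a=1 g=1 j=1
t12.Δ3 h=0 f=1 b=1 clk=1 d=1 a=1 g=1 j=1
t12.Δ4 h=0 f=0 b=1 clk=1 d=1 a=1 g=1 j=0
t12.Δ5 h=0 f=0 b=1 clk=1 d=1 a=1 g=1 j=1
t13.Δ0 h=0 f=0 b=1 clk=1 d=1 a=1 g=1 j=1
t13.Δ1 h=0 f=0 b=1 clk=0 d=1 a=1 g=0 j=1
t14.Δ0 h=0 f=0 b=1 clk=0 d=1 a=1 g=0 j=1
t14.Δ1 h=0 f=0 b=1 clk=1 d=1 a=1 g=0 j=1
t14.Δ2 h=0 f=0 b=1 clk=1 d=1 a=0 g=0 j=1
t14.Δ3 h=0 f=1 b=1 clk=1 d=0 a=0 g=0 j=1
t14.Δ4 h=0 f=0 b=1 clk=1 d=0 a=0 g=0 j=0
t14.Δ5 h=0 f=0 b=1 clk=1 d=0 a=0 g=0 j=1
t15.Δ0 h=0 f=0 b=1 clk=1 d=0 a=0 g=0 j=1
t15.Δ1 h=0 f=0 b=1 clk=0 d=0 a=0 g=1 j=1

yes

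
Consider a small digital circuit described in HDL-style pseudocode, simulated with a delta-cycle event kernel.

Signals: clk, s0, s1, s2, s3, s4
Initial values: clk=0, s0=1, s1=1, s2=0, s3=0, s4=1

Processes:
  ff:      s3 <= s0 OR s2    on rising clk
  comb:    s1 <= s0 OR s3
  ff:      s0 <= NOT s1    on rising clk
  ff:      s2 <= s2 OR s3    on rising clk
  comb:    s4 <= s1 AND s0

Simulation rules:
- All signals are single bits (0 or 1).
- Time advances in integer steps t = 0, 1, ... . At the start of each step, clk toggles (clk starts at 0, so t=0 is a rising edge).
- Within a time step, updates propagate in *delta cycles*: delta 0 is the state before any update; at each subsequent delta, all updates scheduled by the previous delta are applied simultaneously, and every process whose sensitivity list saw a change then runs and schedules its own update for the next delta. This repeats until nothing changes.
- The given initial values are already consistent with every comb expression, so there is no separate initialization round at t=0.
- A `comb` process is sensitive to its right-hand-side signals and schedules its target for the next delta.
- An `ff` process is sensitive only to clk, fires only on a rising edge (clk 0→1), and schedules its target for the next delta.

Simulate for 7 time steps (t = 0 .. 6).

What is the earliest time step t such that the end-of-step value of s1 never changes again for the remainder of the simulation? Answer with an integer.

t0.Δ0 s0=1 s2=0 s3=0 s4=1 clk=0 s1=1
t0.Δ1 s0=1 s2=0 s3=0 s4=1 clk=1 s1=1
t0.Δ2 s0=0 s2=0 s3=1 s4=1 clk=1 s1=1
t0.Δ3 s0=0 s2=0 s3=1 s4=0 clk=1 s1=1
t1.Δ0 s0=0 s2=0 s3=1 s4=0 clk=1 s1=1
t1.Δ1 s0=0 s2=0 s3=1 s4=0 clk=0 s1=1
t2.Δ0 s0=0 s2=0 s3=1 s4=0 clk=0 s1=1
t2.Δ1 s0=0 s2=0 s3=1 s4=0 clk=1 s1=1
t2.Δ2 s0=0 s2=1 s3=0 s4=0 clk=1 s1=1
t2.Δ3 s0=0 s2=1 s3=0 s4=0 clk=1 s1=0
t3.Δ0 s0=0 s2=1 s3=0 s4=0 clk=1 s1=0
t3.Δ1 s0=0 s2=1 s3=0 s4=0 clk=0 s1=0
t4.Δ0 s0=0 s2=1 s3=0 s4=0 clk=0 s1=0
t4.Δ1 s0=0 s2=1 s3=0 s4=0 clk=1 s1=0
t4.Δ2 s0=1 s2=1 s3=1 s4=0 clk=1 s1=0
t4.Δ3 s0=1 s2=1 s3=1 s4=0 clk=1 s1=1
t4.Δ4 s0=1 s2=1 s3=1 s4=1 clk=1 s1=1
t5.Δ0 s0=1 s2=1 s3=1 s4=1 clk=1 s1=1
t5.Δ1 s0=1 s2=1 s3=1 s4=1 clk=0 s1=1
t6.Δ0 s0=1 s2=1 s3=1 s4=1 clk=0 s1=1
t6.Δ1 s0=1 s2=1 s3=1 s4=1 clk=1 s1=1
t6.Δ2 s0=0 s2=1 s3=1 s4=1 clk=1 s1=1
t6.Δ3 s0=0 s2=1 s3=1 s4=0 clk=1 s1=1

4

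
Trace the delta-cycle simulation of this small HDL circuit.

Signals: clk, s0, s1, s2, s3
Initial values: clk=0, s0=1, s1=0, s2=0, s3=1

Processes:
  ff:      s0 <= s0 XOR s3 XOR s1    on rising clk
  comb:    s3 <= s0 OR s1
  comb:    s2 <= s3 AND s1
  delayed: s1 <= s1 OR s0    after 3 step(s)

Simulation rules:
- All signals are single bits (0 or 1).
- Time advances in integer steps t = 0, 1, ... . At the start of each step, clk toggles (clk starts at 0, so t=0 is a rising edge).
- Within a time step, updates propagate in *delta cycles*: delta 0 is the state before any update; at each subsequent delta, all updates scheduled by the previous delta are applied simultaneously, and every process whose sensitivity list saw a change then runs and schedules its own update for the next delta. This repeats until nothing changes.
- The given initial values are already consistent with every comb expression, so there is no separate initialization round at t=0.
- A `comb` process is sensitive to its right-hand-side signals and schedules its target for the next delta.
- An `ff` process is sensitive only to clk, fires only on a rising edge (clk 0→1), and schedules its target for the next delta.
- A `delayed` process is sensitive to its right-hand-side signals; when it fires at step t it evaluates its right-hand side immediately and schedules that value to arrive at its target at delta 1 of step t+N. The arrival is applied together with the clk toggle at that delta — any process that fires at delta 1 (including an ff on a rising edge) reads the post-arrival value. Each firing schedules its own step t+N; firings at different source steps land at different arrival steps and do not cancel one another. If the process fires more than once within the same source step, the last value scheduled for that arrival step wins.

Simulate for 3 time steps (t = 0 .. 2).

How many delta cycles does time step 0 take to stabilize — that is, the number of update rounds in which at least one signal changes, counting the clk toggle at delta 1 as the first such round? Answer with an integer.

3

t=0 Δ0: s2=0 s1=0 s0=1 clk=0 s3=1
  Δ1: clk:0→1
  Δ2: s0:1→0
  Δ3: s3:1→0
  (3Δ to stable)
t=1 Δ0: s2=0 s1=0 s0=0 clk=1 s3=0
  Δ1: clk:1→0
  (1Δ to stable)
t=2 Δ0: s2=0 s1=0 s0=0 clk=0 s3=0
  Δ1: clk:0→1
  (1Δ to stable)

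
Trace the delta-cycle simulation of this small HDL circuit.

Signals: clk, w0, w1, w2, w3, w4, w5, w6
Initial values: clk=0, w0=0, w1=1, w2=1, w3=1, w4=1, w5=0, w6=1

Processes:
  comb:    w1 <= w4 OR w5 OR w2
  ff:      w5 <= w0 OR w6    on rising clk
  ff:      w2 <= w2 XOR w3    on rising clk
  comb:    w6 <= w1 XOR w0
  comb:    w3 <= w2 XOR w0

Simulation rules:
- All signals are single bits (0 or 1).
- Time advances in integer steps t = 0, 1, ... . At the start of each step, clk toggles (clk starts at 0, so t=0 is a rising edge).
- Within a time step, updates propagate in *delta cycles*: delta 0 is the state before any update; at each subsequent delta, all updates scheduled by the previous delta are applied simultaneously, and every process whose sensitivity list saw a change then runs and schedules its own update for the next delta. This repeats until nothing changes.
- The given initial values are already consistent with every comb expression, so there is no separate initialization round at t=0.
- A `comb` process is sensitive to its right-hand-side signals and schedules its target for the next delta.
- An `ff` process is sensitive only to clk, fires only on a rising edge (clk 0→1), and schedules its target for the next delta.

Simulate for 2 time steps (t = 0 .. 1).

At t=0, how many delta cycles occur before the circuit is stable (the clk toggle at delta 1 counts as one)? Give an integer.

3

[bits: w5,w2,w1,w3,clk,w6,w0,w4]
t=0: Δ0=01110101 Δ1=01111101 Δ2=10111101 Δ3=10101101 | 3Δ
t=1: Δ0=10101101 Δ1=10100101 | 1Δ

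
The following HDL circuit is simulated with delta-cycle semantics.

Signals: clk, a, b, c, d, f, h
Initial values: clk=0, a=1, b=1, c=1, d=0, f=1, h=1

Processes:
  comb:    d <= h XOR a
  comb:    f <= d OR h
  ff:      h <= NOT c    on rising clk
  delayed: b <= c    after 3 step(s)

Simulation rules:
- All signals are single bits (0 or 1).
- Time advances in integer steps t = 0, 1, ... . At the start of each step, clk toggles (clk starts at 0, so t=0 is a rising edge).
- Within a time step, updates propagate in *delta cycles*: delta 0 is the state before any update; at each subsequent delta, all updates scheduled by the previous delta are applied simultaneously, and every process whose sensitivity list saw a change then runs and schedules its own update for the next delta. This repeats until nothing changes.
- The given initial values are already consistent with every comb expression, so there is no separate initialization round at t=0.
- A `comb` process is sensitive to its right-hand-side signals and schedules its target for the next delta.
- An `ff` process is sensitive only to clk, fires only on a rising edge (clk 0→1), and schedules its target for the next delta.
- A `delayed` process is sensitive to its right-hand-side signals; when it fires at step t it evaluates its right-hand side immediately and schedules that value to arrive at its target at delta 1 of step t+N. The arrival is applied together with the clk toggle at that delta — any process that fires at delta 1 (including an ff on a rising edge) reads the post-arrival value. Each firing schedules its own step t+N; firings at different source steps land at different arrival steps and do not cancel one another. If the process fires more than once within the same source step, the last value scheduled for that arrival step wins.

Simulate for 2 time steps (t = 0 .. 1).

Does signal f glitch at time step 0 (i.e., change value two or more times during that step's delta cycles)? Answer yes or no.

yes

[bits: b,c,h,d,clk,a,f]
t=0: Δ0=1110011 Δ1=1110111 Δ2=1100111 Δ3=1101110 Δ4=1101111 | 4Δ
t=1: Δ0=1101111 Δ1=1101011 | 1Δ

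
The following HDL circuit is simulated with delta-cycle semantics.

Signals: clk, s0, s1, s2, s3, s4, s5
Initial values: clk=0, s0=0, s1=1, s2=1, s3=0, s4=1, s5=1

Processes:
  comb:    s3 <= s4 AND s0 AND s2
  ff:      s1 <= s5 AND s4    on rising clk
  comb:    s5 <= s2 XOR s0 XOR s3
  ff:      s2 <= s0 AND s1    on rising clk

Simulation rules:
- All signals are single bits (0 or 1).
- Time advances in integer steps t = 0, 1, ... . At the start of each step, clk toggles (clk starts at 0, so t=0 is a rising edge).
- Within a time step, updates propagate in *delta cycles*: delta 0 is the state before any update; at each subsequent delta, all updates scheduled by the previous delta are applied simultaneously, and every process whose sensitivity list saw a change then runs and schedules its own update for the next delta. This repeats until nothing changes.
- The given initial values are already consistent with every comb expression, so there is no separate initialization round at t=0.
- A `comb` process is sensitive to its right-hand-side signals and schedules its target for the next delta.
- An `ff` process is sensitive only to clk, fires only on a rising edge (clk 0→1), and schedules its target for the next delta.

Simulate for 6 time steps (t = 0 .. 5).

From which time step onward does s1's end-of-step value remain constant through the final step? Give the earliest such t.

[bits: s4,s5,s1,s0,s3,s2,clk]
t=0: Δ0=1110010 Δ1=1110011 Δ2=1110001 Δ3=1010001 | 3Δ
t=1: Δ0=1010001 Δ1=1010000 | 1Δ
t=2: Δ0=1010000 Δ1=1010001 Δ2=1000001 | 2Δ
t=3: Δ0=1000001 Δ1=1000000 | 1Δ
t=4: Δ0=1000000 Δ1=1000001 | 1Δ
t=5: Δ0=1000001 Δ1=1000000 | 1Δ

2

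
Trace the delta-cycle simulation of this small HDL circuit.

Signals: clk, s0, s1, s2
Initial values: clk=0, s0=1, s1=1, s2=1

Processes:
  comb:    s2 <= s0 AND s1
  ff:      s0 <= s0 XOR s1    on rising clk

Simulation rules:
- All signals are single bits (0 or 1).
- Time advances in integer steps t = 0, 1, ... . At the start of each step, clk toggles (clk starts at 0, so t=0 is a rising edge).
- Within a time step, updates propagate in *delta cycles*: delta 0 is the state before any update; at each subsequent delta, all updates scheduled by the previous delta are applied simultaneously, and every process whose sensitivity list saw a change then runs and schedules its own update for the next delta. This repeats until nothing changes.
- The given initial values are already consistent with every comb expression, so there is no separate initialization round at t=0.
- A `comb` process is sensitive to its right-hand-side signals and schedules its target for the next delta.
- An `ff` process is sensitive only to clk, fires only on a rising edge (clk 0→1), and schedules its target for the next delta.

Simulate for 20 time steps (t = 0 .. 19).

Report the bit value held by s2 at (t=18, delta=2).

t=0 Δ0: s2=1 s0=1 clk=0 s1=1
  Δ1: clk:0→1
  Δ2: s0:1→0
  Δ3: s2:1→0
  (3Δ to stable)
t=1 Δ0: s2=0 s0=0 clk=1 s1=1
  Δ1: clk:1→0
  (1Δ to stable)
t=2 Δ0: s2=0 s0=0 clk=0 s1=1
  Δ1: clk:0→1
  Δ2: s0:0→1
  Δ3: s2:0→1
  (3Δ to stable)
t=3 Δ0: s2=1 s0=1 clk=1 s1=1
  Δ1: clk:1→0
  (1Δ to stable)
t=4 Δ0: s2=1 s0=1 clk=0 s1=1
  Δ1: clk:0→1
  Δ2: s0:1→0
  Δ3: s2:1→0
  (3Δ to stable)
t=5 Δ0: s2=0 s0=0 clk=1 s1=1
  Δ1: clk:1→0
  (1Δ to stable)
t=6 Δ0: s2=0 s0=0 clk=0 s1=1
  Δ1: clk:0→1
  Δ2: s0:0→1
  Δ3: s2:0→1
  (3Δ to stable)
t=7 Δ0: s2=1 s0=1 clk=1 s1=1
  Δ1: clk:1→0
  (1Δ to stable)
t=8 Δ0: s2=1 s0=1 clk=0 s1=1
  Δ1: clk:0→1
  Δ2: s0:1→0
  Δ3: s2:1→0
  (3Δ to stable)
t=9 Δ0: s2=0 s0=0 clk=1 s1=1
  Δ1: clk:1→0
  (1Δ to stable)
t=10 Δ0: s2=0 s0=0 clk=0 s1=1
  Δ1: clk:0→1
  Δ2: s0:0→1
  Δ3: s2:0→1
  (3Δ to stable)
t=11 Δ0: s2=1 s0=1 clk=1 s1=1
  Δ1: clk:1→0
  (1Δ to stable)
t=12 Δ0: s2=1 s0=1 clk=0 s1=1
  Δ1: clk:0→1
  Δ2: s0:1→0
  Δ3: s2:1→0
  (3Δ to stable)
t=13 Δ0: s2=0 s0=0 clk=1 s1=1
  Δ1: clk:1→0
  (1Δ to stable)
t=14 Δ0: s2=0 s0=0 clk=0 s1=1
  Δ1: clk:0→1
  Δ2: s0:0→1
  Δ3: s2:0→1
  (3Δ to stable)
t=15 Δ0: s2=1 s0=1 clk=1 s1=1
  Δ1: clk:1→0
  (1Δ to stable)
t=16 Δ0: s2=1 s0=1 clk=0 s1=1
  Δ1: clk:0→1
  Δ2: s0:1→0
  Δ3: s2:1→0
  (3Δ to stable)
t=17 Δ0: s2=0 s0=0 clk=1 s1=1
  Δ1: clk:1→0
  (1Δ to stable)
t=18 Δ0: s2=0 s0=0 clk=0 s1=1
  Δ1: clk:0→1
  Δ2: s0:0→1
  Δ3: s2:0→1
  (3Δ to stable)
t=19 Δ0: s2=1 s0=1 clk=1 s1=1
  Δ1: clk:1→0
  (1Δ to stable)

0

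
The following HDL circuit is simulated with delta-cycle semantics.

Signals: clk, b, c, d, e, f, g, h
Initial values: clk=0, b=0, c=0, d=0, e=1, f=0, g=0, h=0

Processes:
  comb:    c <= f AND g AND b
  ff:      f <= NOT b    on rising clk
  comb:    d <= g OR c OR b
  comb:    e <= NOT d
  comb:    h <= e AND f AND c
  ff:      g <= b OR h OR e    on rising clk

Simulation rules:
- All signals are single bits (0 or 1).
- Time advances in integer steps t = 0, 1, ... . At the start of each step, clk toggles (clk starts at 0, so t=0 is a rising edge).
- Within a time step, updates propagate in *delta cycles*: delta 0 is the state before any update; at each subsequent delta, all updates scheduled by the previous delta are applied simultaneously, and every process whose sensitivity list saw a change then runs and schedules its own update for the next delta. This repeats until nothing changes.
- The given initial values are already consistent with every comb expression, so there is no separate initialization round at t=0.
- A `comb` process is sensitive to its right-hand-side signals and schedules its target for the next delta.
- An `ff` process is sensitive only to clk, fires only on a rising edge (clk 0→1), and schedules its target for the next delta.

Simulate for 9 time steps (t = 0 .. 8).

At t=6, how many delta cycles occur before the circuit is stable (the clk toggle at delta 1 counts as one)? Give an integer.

4

t0.Δ0 g=0 h=0 f=0 d=0 clk=0 c=0 b=0 e=1
t0.Δ1 g=0 h=0 f=0 d=0 clk=1 c=0 b=0 e=1
t0.Δ2 g=1 h=0 f=1 d=0 clk=1 c=0 b=0 e=1
t0.Δ3 g=1 h=0 f=1 d=1 clk=1 c=0 b=0 e=1
t0.Δ4 g=1 h=0 f=1 d=1 clk=1 c=0 b=0 e=0
t1.Δ0 g=1 h=0 f=1 d=1 clk=1 c=0 b=0 e=0
t1.Δ1 g=1 h=0 f=1 d=1 clk=0 c=0 b=0 e=0
t2.Δ0 g=1 h=0 f=1 d=1 clk=0 c=0 b=0 e=0
t2.Δ1 g=1 h=0 f=1 d=1 clk=1 c=0 b=0 e=0
t2.Δ2 g=0 h=0 f=1 d=1 clk=1 c=0 b=0 e=0
t2.Δ3 g=0 h=0 f=1 d=0 clk=1 c=0 b=0 e=0
t2.Δ4 g=0 h=0 f=1 d=0 clk=1 c=0 b=0 e=1
t3.Δ0 g=0 h=0 f=1 d=0 clk=1 c=0 b=0 e=1
t3.Δ1 g=0 h=0 f=1 d=0 clk=0 c=0 b=0 e=1
t4.Δ0 g=0 h=0 f=1 d=0 clk=0 c=0 b=0 e=1
t4.Δ1 g=0 h=0 f=1 d=0 clk=1 c=0 b=0 e=1
t4.Δ2 g=1 h=0 f=1 d=0 clk=1 c=0 b=0 e=1
t4.Δ3 g=1 h=0 f=1 d=1 clk=1 c=0 b=0 e=1
t4.Δ4 g=1 h=0 f=1 d=1 clk=1 c=0 b=0 e=0
t5.Δ0 g=1 h=0 f=1 d=1 clk=1 c=0 b=0 e=0
t5.Δ1 g=1 h=0 f=1 d=1 clk=0 c=0 b=0 e=0
t6.Δ0 g=1 h=0 f=1 d=1 clk=0 c=0 b=0 e=0
t6.Δ1 g=1 h=0 f=1 d=1 clk=1 c=0 b=0 e=0
t6.Δ2 g=0 h=0 f=1 d=1 clk=1 c=0 b=0 e=0
t6.Δ3 g=0 h=0 f=1 d=0 clk=1 c=0 b=0 e=0
t6.Δ4 g=0 h=0 f=1 d=0 clk=1 c=0 b=0 e=1
t7.Δ0 g=0 h=0 f=1 d=0 clk=1 c=0 b=0 e=1
t7.Δ1 g=0 h=0 f=1 d=0 clk=0 c=0 b=0 e=1
t8.Δ0 g=0 h=0 f=1 d=0 clk=0 c=0 b=0 e=1
t8.Δ1 g=0 h=0 f=1 d=0 clk=1 c=0 b=0 e=1
t8.Δ2 g=1 h=0 f=1 d=0 clk=1 c=0 b=0 e=1
t8.Δ3 g=1 h=0 f=1 d=1 clk=1 c=0 b=0 e=1
t8.Δ4 g=1 h=0 f=1 d=1 clk=1 c=0 b=0 e=0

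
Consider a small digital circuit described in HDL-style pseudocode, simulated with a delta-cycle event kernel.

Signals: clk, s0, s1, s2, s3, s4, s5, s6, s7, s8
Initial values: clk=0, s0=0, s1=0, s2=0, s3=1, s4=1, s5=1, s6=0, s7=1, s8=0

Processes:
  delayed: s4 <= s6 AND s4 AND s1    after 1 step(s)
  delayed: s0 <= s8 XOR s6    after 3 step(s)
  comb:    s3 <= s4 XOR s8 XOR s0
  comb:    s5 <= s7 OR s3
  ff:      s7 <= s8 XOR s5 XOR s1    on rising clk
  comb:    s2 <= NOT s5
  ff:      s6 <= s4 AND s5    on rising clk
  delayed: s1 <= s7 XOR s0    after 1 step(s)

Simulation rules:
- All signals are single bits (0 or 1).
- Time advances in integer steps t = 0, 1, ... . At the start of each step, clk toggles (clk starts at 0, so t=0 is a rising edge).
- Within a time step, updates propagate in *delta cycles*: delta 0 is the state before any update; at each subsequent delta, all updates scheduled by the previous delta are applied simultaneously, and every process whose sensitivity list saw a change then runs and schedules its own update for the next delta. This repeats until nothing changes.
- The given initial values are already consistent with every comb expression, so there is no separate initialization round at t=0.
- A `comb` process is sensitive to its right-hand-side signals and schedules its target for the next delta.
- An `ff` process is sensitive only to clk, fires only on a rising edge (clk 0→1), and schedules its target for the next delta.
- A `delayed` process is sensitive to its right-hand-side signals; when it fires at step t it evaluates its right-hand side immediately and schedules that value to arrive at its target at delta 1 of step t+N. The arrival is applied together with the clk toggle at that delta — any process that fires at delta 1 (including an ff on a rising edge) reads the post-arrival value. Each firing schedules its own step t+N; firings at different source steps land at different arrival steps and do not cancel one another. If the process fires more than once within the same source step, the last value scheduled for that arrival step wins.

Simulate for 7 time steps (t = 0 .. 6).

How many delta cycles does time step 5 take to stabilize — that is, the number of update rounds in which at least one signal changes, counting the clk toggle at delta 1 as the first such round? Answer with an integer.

t0.Δ0 s1=0 s5=1 s8=0 s0=0 s7=1 clk=0 s4=1 s6=0 s3=1 s2=0
t0.Δ1 s1=0 s5=1 s8=0 s0=0 s7=1 clk=1 s4=1 s6=0 s3=1 s2=0
t0.Δ2 s1=0 s5=1 s8=0 s0=0 s7=1 clk=1 s4=1 s6=1 s3=1 s2=0
t1.Δ0 s1=0 s5=1 s8=0 s0=0 s7=1 clk=1 s4=1 s6=1 s3=1 s2=0
t1.Δ1 s1=0 s5=1 s8=0 s0=0 s7=1 clk=0 s4=0 s6=1 s3=1 s2=0
t1.Δ2 s1=0 s5=1 s8=0 s0=0 s7=1 clk=0 s4=0 s6=1 s3=0 s2=0
t2.Δ0 s1=0 s5=1 s8=0 s0=0 s7=1 clk=0 s4=0 s6=1 s3=0 s2=0
t2.Δ1 s1=0 s5=1 s8=0 s0=0 s7=1 clk=1 s4=0 s6=1 s3=0 s2=0
t2.Δ2 s1=0 s5=1 s8=0 s0=0 s7=1 clk=1 s4=0 s6=0 s3=0 s2=0
t3.Δ0 s1=0 s5=1 s8=0 s0=0 s7=1 clk=1 s4=0 s6=0 s3=0 s2=0
t3.Δ1 s1=0 s5=1 s8=0 s0=1 s7=1 clk=0 s4=0 s6=0 s3=0 s2=0
t3.Δ2 s1=0 s5=1 s8=0 s0=1 s7=1 clk=0 s4=0 s6=0 s3=1 s2=0
t4.Δ0 s1=0 s5=1 s8=0 s0=1 s7=1 clk=0 s4=0 s6=0 s3=1 s2=0
t4.Δ1 s1=0 s5=1 s8=0 s0=1 s7=1 clk=1 s4=0 s6=0 s3=1 s2=0
t5.Δ0 s1=0 s5=1 s8=0 s0=1 s7=1 clk=1 s4=0 s6=0 s3=1 s2=0
t5.Δ1 s1=0 s5=1 s8=0 s0=0 s7=1 clk=0 s4=0 s6=0 s3=1 s2=0
t5.Δ2 s1=0 s5=1 s8=0 s0=0 s7=1 clk=0 s4=0 s6=0 s3=0 s2=0
t6.Δ0 s1=0 s5=1 s8=0 s0=0 s7=1 clk=0 s4=0 s6=0 s3=0 s2=0
t6.Δ1 s1=1 s5=1 s8=0 s0=0 s7=1 clk=1 s4=0 s6=0 s3=0 s2=0
t6.Δ2 s1=1 s5=1 s8=0 s0=0 s7=0 clk=1 s4=0 s6=0 s3=0 s2=0
t6.Δ3 s1=1 s5=0 s8=0 s0=0 s7=0 clk=1 s4=0 s6=0 s3=0 s2=0
t6.Δ4 s1=1 s5=0 s8=0 s0=0 s7=0 clk=1 s4=0 s6=0 s3=0 s2=1

2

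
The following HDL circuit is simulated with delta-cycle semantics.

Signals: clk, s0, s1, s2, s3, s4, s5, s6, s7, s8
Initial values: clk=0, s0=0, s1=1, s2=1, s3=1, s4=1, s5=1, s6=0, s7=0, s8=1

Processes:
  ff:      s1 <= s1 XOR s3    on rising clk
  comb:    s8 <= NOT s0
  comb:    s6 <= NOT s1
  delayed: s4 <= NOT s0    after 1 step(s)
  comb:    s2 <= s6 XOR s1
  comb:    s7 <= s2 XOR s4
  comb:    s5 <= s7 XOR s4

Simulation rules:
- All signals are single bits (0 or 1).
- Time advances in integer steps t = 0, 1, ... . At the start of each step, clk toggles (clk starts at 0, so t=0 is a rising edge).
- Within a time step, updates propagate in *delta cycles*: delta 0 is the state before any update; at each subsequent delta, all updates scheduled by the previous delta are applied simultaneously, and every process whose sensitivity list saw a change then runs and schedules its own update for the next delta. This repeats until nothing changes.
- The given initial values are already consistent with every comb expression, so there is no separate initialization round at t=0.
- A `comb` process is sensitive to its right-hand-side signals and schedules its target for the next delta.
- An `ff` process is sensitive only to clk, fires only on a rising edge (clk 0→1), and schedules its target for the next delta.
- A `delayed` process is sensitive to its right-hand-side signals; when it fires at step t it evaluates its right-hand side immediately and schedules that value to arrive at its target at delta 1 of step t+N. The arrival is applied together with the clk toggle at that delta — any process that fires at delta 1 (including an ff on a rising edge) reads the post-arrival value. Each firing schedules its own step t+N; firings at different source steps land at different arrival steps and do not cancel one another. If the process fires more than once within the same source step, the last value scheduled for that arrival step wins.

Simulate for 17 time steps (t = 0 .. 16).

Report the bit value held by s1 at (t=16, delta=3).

t=0 Δ0: s2=1 s7=0 s3=1 clk=0 s0=0 s5=1 s6=0 s8=1 s1=1 s4=1
  Δ1: clk:0→1
  Δ2: s1:1→0
  Δ3: s2:1→0, s6:0→1
  Δ4: s2:0→1, s7:0→1
  Δ5: s7:1→0, s5:1→0
  Δ6: s5:0→1
  (6Δ to stable)
t=1 Δ0: s2=1 s7=0 s3=1 clk=1 s0=0 s5=1 s6=1 s8=1 s1=0 s4=1
  Δ1: clk:1→0
  (1Δ to stable)
t=2 Δ0: s2=1 s7=0 s3=1 clk=0 s0=0 s5=1 s6=1 s8=1 s1=0 s4=1
  Δ1: clk:0→1
  Δ2: s1:0→1
  Δ3: s2:1→0, s6:1→0
  Δ4: s2:0→1, s7:0→1
  Δ5: s7:1→0, s5:1→0
  Δ6: s5:0→1
  (6Δ to stable)
t=3 Δ0: s2=1 s7=0 s3=1 clk=1 s0=0 s5=1 s6=0 s8=1 s1=1 s4=1
  Δ1: clk:1→0
  (1Δ to stable)
t=4 Δ0: s2=1 s7=0 s3=1 clk=0 s0=0 s5=1 s6=0 s8=1 s1=1 s4=1
  Δ1: clk:0→1
  Δ2: s1:1→0
  Δ3: s2:1→0, s6:0→1
  Δ4: s2:0→1, s7:0→1
  Δ5: s7:1→0, s5:1→0
  Δ6: s5:0→1
  (6Δ to stable)
t=5 Δ0: s2=1 s7=0 s3=1 clk=1 s0=0 s5=1 s6=1 s8=1 s1=0 s4=1
  Δ1: clk:1→0
  (1Δ to stable)
t=6 Δ0: s2=1 s7=0 s3=1 clk=0 s0=0 s5=1 s6=1 s8=1 s1=0 s4=1
  Δ1: clk:0→1
  Δ2: s1:0→1
  Δ3: s2:1→0, s6:1→0
  Δ4: s2:0→1, s7:0→1
  Δ5: s7:1→0, s5:1→0
  Δ6: s5:0→1
  (6Δ to stable)
t=7 Δ0: s2=1 s7=0 s3=1 clk=1 s0=0 s5=1 s6=0 s8=1 s1=1 s4=1
  Δ1: clk:1→0
  (1Δ to stable)
t=8 Δ0: s2=1 s7=0 s3=1 clk=0 s0=0 s5=1 s6=0 s8=1 s1=1 s4=1
  Δ1: clk:0→1
  Δ2: s1:1→0
  Δ3: s2:1→0, s6:0→1
  Δ4: s2:0→1, s7:0→1
  Δ5: s7:1→0, s5:1→0
  Δ6: s5:0→1
  (6Δ to stable)
t=9 Δ0: s2=1 s7=0 s3=1 clk=1 s0=0 s5=1 s6=1 s8=1 s1=0 s4=1
  Δ1: clk:1→0
  (1Δ to stable)
t=10 Δ0: s2=1 s7=0 s3=1 clk=0 s0=0 s5=1 s6=1 s8=1 s1=0 s4=1
  Δ1: clk:0→1
  Δ2: s1:0→1
  Δ3: s2:1→0, s6:1→0
  Δ4: s2:0→1, s7:0→1
  Δ5: s7:1→0, s5:1→0
  Δ6: s5:0→1
  (6Δ to stable)
t=11 Δ0: s2=1 s7=0 s3=1 clk=1 s0=0 s5=1 s6=0 s8=1 s1=1 s4=1
  Δ1: clk:1→0
  (1Δ to stable)
t=12 Δ0: s2=1 s7=0 s3=1 clk=0 s0=0 s5=1 s6=0 s8=1 s1=1 s4=1
  Δ1: clk:0→1
  Δ2: s1:1→0
  Δ3: s2:1→0, s6:0→1
  Δ4: s2:0→1, s7:0→1
  Δ5: s7:1→0, s5:1→0
  Δ6: s5:0→1
  (6Δ to stable)
t=13 Δ0: s2=1 s7=0 s3=1 clk=1 s0=0 s5=1 s6=1 s8=1 s1=0 s4=1
  Δ1: clk:1→0
  (1Δ to stable)
t=14 Δ0: s2=1 s7=0 s3=1 clk=0 s0=0 s5=1 s6=1 s8=1 s1=0 s4=1
  Δ1: clk:0→1
  Δ2: s1:0→1
  Δ3: s2:1→0, s6:1→0
  Δ4: s2:0→1, s7:0→1
  Δ5: s7:1→0, s5:1→0
  Δ6: s5:0→1
  (6Δ to stable)
t=15 Δ0: s2=1 s7=0 s3=1 clk=1 s0=0 s5=1 s6=0 s8=1 s1=1 s4=1
  Δ1: clk:1→0
  (1Δ to stable)
t=16 Δ0: s2=1 s7=0 s3=1 clk=0 s0=0 s5=1 s6=0 s8=1 s1=1 s4=1
  Δ1: clk:0→1
  Δ2: s1:1→0
  Δ3: s2:1→0, s6:0→1
  Δ4: s2:0→1, s7:0→1
  Δ5: s7:1→0, s5:1→0
  Δ6: s5:0→1
  (6Δ to stable)

0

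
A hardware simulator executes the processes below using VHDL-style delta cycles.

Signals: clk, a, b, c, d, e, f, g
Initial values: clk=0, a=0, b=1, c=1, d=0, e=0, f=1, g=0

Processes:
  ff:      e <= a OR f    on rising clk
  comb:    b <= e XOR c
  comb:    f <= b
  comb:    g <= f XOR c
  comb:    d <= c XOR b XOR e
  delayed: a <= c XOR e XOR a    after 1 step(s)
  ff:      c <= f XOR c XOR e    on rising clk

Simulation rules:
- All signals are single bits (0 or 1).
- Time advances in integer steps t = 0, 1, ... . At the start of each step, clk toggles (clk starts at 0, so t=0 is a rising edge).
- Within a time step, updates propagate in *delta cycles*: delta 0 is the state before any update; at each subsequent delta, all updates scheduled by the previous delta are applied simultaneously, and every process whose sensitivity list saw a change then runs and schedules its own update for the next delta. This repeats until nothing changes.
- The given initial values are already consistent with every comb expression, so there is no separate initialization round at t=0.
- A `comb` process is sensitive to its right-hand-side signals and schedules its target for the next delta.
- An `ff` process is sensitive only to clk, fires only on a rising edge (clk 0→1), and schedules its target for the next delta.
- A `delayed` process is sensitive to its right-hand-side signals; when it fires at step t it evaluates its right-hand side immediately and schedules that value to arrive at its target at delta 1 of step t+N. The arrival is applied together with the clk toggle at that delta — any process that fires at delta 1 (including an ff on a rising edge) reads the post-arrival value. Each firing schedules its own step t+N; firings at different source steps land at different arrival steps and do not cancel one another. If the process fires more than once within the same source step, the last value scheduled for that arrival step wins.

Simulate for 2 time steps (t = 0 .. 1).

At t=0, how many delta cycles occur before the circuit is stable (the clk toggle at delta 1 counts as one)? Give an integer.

t0.Δ0 f=1 d=0 c=1 clk=0 a=0 b=1 e=0 g=0
t0.Δ1 f=1 d=0 c=1 clk=1 a=0 b=1 e=0 g=0
t0.Δ2 f=1 d=0 c=0 clk=1 a=0 b=1 e=1 g=0
t0.Δ3 f=1 d=0 c=0 clk=1 a=0 b=1 e=1 g=1
t1.Δ0 f=1 d=0 c=0 clk=1 a=0 b=1 e=1 g=1
t1.Δ1 f=1 d=0 c=0 clk=0 a=1 b=1 e=1 g=1

3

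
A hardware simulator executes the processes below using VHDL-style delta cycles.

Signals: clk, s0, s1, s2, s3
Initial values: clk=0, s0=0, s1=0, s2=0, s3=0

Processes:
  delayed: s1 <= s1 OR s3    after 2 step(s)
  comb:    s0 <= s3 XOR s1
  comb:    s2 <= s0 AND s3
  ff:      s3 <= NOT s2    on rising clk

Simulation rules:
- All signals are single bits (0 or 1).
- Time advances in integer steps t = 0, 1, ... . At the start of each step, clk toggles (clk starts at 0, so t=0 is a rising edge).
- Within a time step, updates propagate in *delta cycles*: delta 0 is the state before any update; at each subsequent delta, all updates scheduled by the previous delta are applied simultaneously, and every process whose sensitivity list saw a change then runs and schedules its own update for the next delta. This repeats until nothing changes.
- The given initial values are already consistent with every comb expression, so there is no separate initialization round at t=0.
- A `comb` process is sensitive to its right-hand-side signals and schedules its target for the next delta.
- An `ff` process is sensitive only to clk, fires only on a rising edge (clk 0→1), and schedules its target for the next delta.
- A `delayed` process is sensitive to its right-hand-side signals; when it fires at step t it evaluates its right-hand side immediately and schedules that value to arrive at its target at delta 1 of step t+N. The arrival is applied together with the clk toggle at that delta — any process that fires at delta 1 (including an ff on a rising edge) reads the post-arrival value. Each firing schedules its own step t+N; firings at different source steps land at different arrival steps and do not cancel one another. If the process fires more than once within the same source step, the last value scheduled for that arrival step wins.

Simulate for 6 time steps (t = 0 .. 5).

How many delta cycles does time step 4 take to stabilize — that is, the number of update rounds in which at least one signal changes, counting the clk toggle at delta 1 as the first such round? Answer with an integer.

[bits: s0,s1,s3,clk,s2]
t=0: Δ0=00000 Δ1=00010 Δ2=00110 Δ3=10110 Δ4=10111 | 4Δ
t=1: Δ0=10111 Δ1=10101 | 1Δ
t=2: Δ0=10101 Δ1=11111 Δ2=01011 Δ3=11010 | 3Δ
t=3: Δ0=11010 Δ1=11000 | 1Δ
t=4: Δ0=11000 Δ1=11010 Δ2=11110 Δ3=01111 Δ4=01110 | 4Δ
t=5: Δ0=01110 Δ1=01100 | 1Δ

4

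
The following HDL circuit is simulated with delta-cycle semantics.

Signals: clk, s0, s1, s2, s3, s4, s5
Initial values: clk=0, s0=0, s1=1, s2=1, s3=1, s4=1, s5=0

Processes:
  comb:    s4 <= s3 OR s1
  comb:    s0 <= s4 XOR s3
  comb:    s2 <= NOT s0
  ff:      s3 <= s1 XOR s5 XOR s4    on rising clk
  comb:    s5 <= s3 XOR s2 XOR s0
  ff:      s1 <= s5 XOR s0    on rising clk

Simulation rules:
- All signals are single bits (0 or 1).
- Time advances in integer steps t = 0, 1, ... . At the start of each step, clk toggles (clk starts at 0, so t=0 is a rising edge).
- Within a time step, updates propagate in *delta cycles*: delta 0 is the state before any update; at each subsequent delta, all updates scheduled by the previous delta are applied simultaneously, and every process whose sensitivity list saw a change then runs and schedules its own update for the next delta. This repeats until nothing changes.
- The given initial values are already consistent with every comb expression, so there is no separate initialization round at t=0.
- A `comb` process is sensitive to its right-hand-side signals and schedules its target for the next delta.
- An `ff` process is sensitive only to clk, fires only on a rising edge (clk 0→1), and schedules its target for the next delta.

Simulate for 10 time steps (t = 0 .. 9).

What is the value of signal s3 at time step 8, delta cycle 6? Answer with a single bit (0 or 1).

[bits: s1,clk,s3,s2,s0,s4,s5]
t=0: Δ0=1011010 Δ1=1111010 Δ2=0101010 Δ3=0101101 Δ4=0100000 Δ5=0101000 Δ6=0101001 | 6Δ
t=1: Δ0=0101001 Δ1=0001001 | 1Δ
t=2: Δ0=0001001 Δ1=0101001 Δ2=1111001 Δ3=1111110 Δ4=1110011 Δ5=1111011 Δ6=1111010 | 6Δ
t=3: Δ0=1111010 Δ1=1011010 | 1Δ
t=4: Δ0=1011010 Δ1=1111010 Δ2=0101010 Δ3=0101101 Δ4=0100000 Δ5=0101000 Δ6=0101001 | 6Δ
t=5: Δ0=0101001 Δ1=0001001 | 1Δ
t=6: Δ0=0001001 Δ1=0101001 Δ2=1111001 Δ3=1111110 Δ4=1110011 Δ5=1111011 Δ6=1111010 | 6Δ
t=7: Δ0=1111010 Δ1=1011010 | 1Δ
t=8: Δ0=1011010 Δ1=1111010 Δ2=0101010 Δ3=0101101 Δ4=0100000 Δ5=0101000 Δ6=0101001 | 6Δ
t=9: Δ0=0101001 Δ1=0001001 | 1Δ

0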